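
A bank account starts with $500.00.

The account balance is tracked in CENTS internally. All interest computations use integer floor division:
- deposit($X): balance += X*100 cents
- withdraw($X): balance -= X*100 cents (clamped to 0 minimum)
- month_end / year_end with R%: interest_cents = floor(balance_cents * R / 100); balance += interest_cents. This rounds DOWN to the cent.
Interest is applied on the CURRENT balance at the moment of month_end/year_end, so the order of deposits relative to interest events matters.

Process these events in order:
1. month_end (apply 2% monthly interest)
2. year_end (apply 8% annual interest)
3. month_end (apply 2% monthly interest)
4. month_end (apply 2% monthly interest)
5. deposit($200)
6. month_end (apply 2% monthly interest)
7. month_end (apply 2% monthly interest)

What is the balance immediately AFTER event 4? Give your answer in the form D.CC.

Answer: 573.04

Derivation:
After 1 (month_end (apply 2% monthly interest)): balance=$510.00 total_interest=$10.00
After 2 (year_end (apply 8% annual interest)): balance=$550.80 total_interest=$50.80
After 3 (month_end (apply 2% monthly interest)): balance=$561.81 total_interest=$61.81
After 4 (month_end (apply 2% monthly interest)): balance=$573.04 total_interest=$73.04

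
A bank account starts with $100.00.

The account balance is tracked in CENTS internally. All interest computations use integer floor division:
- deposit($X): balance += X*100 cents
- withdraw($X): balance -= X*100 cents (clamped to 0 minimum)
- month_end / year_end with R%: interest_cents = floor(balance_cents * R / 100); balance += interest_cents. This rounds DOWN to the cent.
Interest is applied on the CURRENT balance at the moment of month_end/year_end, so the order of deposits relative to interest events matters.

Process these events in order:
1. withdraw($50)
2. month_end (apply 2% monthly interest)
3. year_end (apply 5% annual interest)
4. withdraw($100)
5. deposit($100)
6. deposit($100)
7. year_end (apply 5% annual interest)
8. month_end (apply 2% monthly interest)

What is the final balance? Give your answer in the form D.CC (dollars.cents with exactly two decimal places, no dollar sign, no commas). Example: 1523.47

After 1 (withdraw($50)): balance=$50.00 total_interest=$0.00
After 2 (month_end (apply 2% monthly interest)): balance=$51.00 total_interest=$1.00
After 3 (year_end (apply 5% annual interest)): balance=$53.55 total_interest=$3.55
After 4 (withdraw($100)): balance=$0.00 total_interest=$3.55
After 5 (deposit($100)): balance=$100.00 total_interest=$3.55
After 6 (deposit($100)): balance=$200.00 total_interest=$3.55
After 7 (year_end (apply 5% annual interest)): balance=$210.00 total_interest=$13.55
After 8 (month_end (apply 2% monthly interest)): balance=$214.20 total_interest=$17.75

Answer: 214.20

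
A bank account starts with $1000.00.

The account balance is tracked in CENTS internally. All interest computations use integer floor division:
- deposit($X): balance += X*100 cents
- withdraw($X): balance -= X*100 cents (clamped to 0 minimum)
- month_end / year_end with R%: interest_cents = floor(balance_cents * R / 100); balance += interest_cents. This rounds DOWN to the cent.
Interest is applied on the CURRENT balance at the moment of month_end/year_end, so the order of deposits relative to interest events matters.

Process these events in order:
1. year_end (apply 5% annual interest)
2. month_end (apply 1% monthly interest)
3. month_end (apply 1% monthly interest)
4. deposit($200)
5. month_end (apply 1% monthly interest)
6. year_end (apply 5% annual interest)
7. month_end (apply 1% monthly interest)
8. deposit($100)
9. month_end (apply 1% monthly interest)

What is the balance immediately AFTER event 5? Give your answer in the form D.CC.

After 1 (year_end (apply 5% annual interest)): balance=$1050.00 total_interest=$50.00
After 2 (month_end (apply 1% monthly interest)): balance=$1060.50 total_interest=$60.50
After 3 (month_end (apply 1% monthly interest)): balance=$1071.10 total_interest=$71.10
After 4 (deposit($200)): balance=$1271.10 total_interest=$71.10
After 5 (month_end (apply 1% monthly interest)): balance=$1283.81 total_interest=$83.81

Answer: 1283.81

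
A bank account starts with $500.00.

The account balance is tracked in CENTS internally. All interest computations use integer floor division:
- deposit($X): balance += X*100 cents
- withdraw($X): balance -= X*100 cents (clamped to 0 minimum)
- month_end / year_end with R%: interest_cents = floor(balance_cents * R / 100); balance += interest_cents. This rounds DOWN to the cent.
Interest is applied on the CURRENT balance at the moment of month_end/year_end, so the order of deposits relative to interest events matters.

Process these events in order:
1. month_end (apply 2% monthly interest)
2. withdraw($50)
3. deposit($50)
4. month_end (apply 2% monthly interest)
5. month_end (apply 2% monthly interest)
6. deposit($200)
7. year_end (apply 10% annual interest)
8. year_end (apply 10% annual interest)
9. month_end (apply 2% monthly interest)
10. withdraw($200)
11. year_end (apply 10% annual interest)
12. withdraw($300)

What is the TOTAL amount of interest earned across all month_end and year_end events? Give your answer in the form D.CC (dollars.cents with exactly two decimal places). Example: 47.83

After 1 (month_end (apply 2% monthly interest)): balance=$510.00 total_interest=$10.00
After 2 (withdraw($50)): balance=$460.00 total_interest=$10.00
After 3 (deposit($50)): balance=$510.00 total_interest=$10.00
After 4 (month_end (apply 2% monthly interest)): balance=$520.20 total_interest=$20.20
After 5 (month_end (apply 2% monthly interest)): balance=$530.60 total_interest=$30.60
After 6 (deposit($200)): balance=$730.60 total_interest=$30.60
After 7 (year_end (apply 10% annual interest)): balance=$803.66 total_interest=$103.66
After 8 (year_end (apply 10% annual interest)): balance=$884.02 total_interest=$184.02
After 9 (month_end (apply 2% monthly interest)): balance=$901.70 total_interest=$201.70
After 10 (withdraw($200)): balance=$701.70 total_interest=$201.70
After 11 (year_end (apply 10% annual interest)): balance=$771.87 total_interest=$271.87
After 12 (withdraw($300)): balance=$471.87 total_interest=$271.87

Answer: 271.87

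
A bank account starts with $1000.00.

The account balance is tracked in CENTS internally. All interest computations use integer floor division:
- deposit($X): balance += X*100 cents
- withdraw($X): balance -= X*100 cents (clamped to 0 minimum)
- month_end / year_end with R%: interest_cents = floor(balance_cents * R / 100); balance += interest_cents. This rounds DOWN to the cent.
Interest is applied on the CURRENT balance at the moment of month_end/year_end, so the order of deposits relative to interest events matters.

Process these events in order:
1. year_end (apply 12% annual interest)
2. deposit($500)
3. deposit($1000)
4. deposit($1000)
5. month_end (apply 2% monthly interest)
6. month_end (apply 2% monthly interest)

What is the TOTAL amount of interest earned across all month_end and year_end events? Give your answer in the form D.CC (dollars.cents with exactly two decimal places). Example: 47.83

After 1 (year_end (apply 12% annual interest)): balance=$1120.00 total_interest=$120.00
After 2 (deposit($500)): balance=$1620.00 total_interest=$120.00
After 3 (deposit($1000)): balance=$2620.00 total_interest=$120.00
After 4 (deposit($1000)): balance=$3620.00 total_interest=$120.00
After 5 (month_end (apply 2% monthly interest)): balance=$3692.40 total_interest=$192.40
After 6 (month_end (apply 2% monthly interest)): balance=$3766.24 total_interest=$266.24

Answer: 266.24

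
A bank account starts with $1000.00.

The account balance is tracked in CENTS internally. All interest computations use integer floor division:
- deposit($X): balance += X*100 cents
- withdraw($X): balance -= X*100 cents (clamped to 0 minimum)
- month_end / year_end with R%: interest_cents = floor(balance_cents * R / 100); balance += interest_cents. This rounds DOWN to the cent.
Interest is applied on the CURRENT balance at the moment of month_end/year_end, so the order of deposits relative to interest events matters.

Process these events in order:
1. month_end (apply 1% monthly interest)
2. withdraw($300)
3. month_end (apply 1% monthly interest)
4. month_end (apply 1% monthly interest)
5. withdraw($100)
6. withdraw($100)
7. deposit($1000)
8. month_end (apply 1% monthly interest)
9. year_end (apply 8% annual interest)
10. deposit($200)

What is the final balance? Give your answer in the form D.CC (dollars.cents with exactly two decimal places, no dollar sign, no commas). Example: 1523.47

Answer: 1862.67

Derivation:
After 1 (month_end (apply 1% monthly interest)): balance=$1010.00 total_interest=$10.00
After 2 (withdraw($300)): balance=$710.00 total_interest=$10.00
After 3 (month_end (apply 1% monthly interest)): balance=$717.10 total_interest=$17.10
After 4 (month_end (apply 1% monthly interest)): balance=$724.27 total_interest=$24.27
After 5 (withdraw($100)): balance=$624.27 total_interest=$24.27
After 6 (withdraw($100)): balance=$524.27 total_interest=$24.27
After 7 (deposit($1000)): balance=$1524.27 total_interest=$24.27
After 8 (month_end (apply 1% monthly interest)): balance=$1539.51 total_interest=$39.51
After 9 (year_end (apply 8% annual interest)): balance=$1662.67 total_interest=$162.67
After 10 (deposit($200)): balance=$1862.67 total_interest=$162.67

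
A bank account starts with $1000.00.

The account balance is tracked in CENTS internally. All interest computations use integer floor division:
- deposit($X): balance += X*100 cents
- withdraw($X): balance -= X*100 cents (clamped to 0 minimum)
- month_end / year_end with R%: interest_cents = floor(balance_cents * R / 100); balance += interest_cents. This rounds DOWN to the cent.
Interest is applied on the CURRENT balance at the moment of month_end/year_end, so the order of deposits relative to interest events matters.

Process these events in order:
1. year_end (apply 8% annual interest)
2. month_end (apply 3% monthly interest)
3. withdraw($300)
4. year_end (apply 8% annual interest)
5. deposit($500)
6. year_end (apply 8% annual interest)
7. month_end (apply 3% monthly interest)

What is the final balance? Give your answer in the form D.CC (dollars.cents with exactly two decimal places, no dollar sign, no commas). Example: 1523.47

After 1 (year_end (apply 8% annual interest)): balance=$1080.00 total_interest=$80.00
After 2 (month_end (apply 3% monthly interest)): balance=$1112.40 total_interest=$112.40
After 3 (withdraw($300)): balance=$812.40 total_interest=$112.40
After 4 (year_end (apply 8% annual interest)): balance=$877.39 total_interest=$177.39
After 5 (deposit($500)): balance=$1377.39 total_interest=$177.39
After 6 (year_end (apply 8% annual interest)): balance=$1487.58 total_interest=$287.58
After 7 (month_end (apply 3% monthly interest)): balance=$1532.20 total_interest=$332.20

Answer: 1532.20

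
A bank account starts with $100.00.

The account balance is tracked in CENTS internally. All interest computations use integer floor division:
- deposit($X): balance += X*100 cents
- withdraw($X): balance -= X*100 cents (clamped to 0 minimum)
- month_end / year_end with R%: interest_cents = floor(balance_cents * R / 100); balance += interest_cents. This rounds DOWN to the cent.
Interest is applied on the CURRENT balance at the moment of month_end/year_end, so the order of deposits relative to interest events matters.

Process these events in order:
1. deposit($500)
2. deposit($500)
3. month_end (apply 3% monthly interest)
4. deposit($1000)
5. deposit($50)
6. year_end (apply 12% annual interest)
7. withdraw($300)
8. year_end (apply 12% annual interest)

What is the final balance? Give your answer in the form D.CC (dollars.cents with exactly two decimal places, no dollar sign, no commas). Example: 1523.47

After 1 (deposit($500)): balance=$600.00 total_interest=$0.00
After 2 (deposit($500)): balance=$1100.00 total_interest=$0.00
After 3 (month_end (apply 3% monthly interest)): balance=$1133.00 total_interest=$33.00
After 4 (deposit($1000)): balance=$2133.00 total_interest=$33.00
After 5 (deposit($50)): balance=$2183.00 total_interest=$33.00
After 6 (year_end (apply 12% annual interest)): balance=$2444.96 total_interest=$294.96
After 7 (withdraw($300)): balance=$2144.96 total_interest=$294.96
After 8 (year_end (apply 12% annual interest)): balance=$2402.35 total_interest=$552.35

Answer: 2402.35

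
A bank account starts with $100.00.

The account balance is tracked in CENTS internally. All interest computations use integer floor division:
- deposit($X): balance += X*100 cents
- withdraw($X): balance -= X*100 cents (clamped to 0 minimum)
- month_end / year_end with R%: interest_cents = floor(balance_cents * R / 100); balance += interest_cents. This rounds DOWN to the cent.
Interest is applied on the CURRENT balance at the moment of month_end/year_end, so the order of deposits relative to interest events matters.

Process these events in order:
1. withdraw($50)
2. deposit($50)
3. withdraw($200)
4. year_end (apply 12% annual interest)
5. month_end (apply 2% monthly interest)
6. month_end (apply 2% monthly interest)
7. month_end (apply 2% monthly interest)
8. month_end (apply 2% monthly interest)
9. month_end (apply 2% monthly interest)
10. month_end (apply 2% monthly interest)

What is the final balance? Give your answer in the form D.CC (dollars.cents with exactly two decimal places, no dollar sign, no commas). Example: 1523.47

After 1 (withdraw($50)): balance=$50.00 total_interest=$0.00
After 2 (deposit($50)): balance=$100.00 total_interest=$0.00
After 3 (withdraw($200)): balance=$0.00 total_interest=$0.00
After 4 (year_end (apply 12% annual interest)): balance=$0.00 total_interest=$0.00
After 5 (month_end (apply 2% monthly interest)): balance=$0.00 total_interest=$0.00
After 6 (month_end (apply 2% monthly interest)): balance=$0.00 total_interest=$0.00
After 7 (month_end (apply 2% monthly interest)): balance=$0.00 total_interest=$0.00
After 8 (month_end (apply 2% monthly interest)): balance=$0.00 total_interest=$0.00
After 9 (month_end (apply 2% monthly interest)): balance=$0.00 total_interest=$0.00
After 10 (month_end (apply 2% monthly interest)): balance=$0.00 total_interest=$0.00

Answer: 0.00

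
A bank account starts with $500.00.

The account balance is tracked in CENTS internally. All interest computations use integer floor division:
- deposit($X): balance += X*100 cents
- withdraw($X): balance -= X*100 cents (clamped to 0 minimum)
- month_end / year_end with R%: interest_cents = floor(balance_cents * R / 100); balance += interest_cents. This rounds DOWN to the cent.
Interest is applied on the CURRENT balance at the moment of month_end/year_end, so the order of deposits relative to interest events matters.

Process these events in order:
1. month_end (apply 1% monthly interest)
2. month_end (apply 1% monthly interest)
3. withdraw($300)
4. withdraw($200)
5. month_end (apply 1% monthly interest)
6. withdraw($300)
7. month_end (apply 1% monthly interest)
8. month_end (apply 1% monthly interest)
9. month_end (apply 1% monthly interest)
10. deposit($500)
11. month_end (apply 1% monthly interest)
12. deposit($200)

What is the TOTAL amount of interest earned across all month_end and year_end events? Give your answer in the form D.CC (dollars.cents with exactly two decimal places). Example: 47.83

Answer: 15.15

Derivation:
After 1 (month_end (apply 1% monthly interest)): balance=$505.00 total_interest=$5.00
After 2 (month_end (apply 1% monthly interest)): balance=$510.05 total_interest=$10.05
After 3 (withdraw($300)): balance=$210.05 total_interest=$10.05
After 4 (withdraw($200)): balance=$10.05 total_interest=$10.05
After 5 (month_end (apply 1% monthly interest)): balance=$10.15 total_interest=$10.15
After 6 (withdraw($300)): balance=$0.00 total_interest=$10.15
After 7 (month_end (apply 1% monthly interest)): balance=$0.00 total_interest=$10.15
After 8 (month_end (apply 1% monthly interest)): balance=$0.00 total_interest=$10.15
After 9 (month_end (apply 1% monthly interest)): balance=$0.00 total_interest=$10.15
After 10 (deposit($500)): balance=$500.00 total_interest=$10.15
After 11 (month_end (apply 1% monthly interest)): balance=$505.00 total_interest=$15.15
After 12 (deposit($200)): balance=$705.00 total_interest=$15.15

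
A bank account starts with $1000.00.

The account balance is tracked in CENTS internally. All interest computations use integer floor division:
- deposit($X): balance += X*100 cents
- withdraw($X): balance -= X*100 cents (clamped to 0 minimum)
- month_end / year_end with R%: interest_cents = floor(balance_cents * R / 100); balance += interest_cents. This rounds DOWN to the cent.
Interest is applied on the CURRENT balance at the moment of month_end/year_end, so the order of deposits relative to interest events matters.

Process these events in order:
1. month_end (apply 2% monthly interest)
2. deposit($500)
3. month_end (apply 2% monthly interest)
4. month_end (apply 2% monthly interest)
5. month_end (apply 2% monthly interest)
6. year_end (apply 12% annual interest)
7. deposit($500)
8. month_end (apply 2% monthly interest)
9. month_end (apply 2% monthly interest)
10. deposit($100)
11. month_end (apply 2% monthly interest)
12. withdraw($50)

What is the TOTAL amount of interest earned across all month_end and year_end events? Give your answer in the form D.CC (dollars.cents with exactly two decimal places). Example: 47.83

After 1 (month_end (apply 2% monthly interest)): balance=$1020.00 total_interest=$20.00
After 2 (deposit($500)): balance=$1520.00 total_interest=$20.00
After 3 (month_end (apply 2% monthly interest)): balance=$1550.40 total_interest=$50.40
After 4 (month_end (apply 2% monthly interest)): balance=$1581.40 total_interest=$81.40
After 5 (month_end (apply 2% monthly interest)): balance=$1613.02 total_interest=$113.02
After 6 (year_end (apply 12% annual interest)): balance=$1806.58 total_interest=$306.58
After 7 (deposit($500)): balance=$2306.58 total_interest=$306.58
After 8 (month_end (apply 2% monthly interest)): balance=$2352.71 total_interest=$352.71
After 9 (month_end (apply 2% monthly interest)): balance=$2399.76 total_interest=$399.76
After 10 (deposit($100)): balance=$2499.76 total_interest=$399.76
After 11 (month_end (apply 2% monthly interest)): balance=$2549.75 total_interest=$449.75
After 12 (withdraw($50)): balance=$2499.75 total_interest=$449.75

Answer: 449.75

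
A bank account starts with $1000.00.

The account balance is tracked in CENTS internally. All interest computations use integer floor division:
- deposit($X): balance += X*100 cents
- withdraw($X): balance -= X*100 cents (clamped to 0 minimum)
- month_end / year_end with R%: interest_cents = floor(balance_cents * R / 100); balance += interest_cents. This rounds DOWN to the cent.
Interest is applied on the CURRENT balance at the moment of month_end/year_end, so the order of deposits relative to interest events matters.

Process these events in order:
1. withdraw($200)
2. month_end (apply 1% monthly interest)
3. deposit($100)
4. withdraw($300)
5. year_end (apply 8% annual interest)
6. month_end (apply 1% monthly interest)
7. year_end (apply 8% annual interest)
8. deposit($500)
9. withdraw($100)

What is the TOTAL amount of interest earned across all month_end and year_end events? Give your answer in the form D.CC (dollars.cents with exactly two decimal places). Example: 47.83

After 1 (withdraw($200)): balance=$800.00 total_interest=$0.00
After 2 (month_end (apply 1% monthly interest)): balance=$808.00 total_interest=$8.00
After 3 (deposit($100)): balance=$908.00 total_interest=$8.00
After 4 (withdraw($300)): balance=$608.00 total_interest=$8.00
After 5 (year_end (apply 8% annual interest)): balance=$656.64 total_interest=$56.64
After 6 (month_end (apply 1% monthly interest)): balance=$663.20 total_interest=$63.20
After 7 (year_end (apply 8% annual interest)): balance=$716.25 total_interest=$116.25
After 8 (deposit($500)): balance=$1216.25 total_interest=$116.25
After 9 (withdraw($100)): balance=$1116.25 total_interest=$116.25

Answer: 116.25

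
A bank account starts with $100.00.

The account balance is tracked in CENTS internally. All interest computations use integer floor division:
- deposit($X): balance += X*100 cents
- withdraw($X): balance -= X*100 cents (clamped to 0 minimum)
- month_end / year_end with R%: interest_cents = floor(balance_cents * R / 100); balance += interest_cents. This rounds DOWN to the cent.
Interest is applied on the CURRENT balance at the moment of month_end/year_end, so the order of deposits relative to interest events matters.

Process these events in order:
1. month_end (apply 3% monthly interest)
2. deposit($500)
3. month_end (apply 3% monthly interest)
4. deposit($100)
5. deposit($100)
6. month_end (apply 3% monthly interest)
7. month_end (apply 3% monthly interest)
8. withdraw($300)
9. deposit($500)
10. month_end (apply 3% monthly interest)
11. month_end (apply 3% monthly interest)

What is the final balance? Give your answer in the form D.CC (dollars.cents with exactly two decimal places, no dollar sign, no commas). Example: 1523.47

After 1 (month_end (apply 3% monthly interest)): balance=$103.00 total_interest=$3.00
After 2 (deposit($500)): balance=$603.00 total_interest=$3.00
After 3 (month_end (apply 3% monthly interest)): balance=$621.09 total_interest=$21.09
After 4 (deposit($100)): balance=$721.09 total_interest=$21.09
After 5 (deposit($100)): balance=$821.09 total_interest=$21.09
After 6 (month_end (apply 3% monthly interest)): balance=$845.72 total_interest=$45.72
After 7 (month_end (apply 3% monthly interest)): balance=$871.09 total_interest=$71.09
After 8 (withdraw($300)): balance=$571.09 total_interest=$71.09
After 9 (deposit($500)): balance=$1071.09 total_interest=$71.09
After 10 (month_end (apply 3% monthly interest)): balance=$1103.22 total_interest=$103.22
After 11 (month_end (apply 3% monthly interest)): balance=$1136.31 total_interest=$136.31

Answer: 1136.31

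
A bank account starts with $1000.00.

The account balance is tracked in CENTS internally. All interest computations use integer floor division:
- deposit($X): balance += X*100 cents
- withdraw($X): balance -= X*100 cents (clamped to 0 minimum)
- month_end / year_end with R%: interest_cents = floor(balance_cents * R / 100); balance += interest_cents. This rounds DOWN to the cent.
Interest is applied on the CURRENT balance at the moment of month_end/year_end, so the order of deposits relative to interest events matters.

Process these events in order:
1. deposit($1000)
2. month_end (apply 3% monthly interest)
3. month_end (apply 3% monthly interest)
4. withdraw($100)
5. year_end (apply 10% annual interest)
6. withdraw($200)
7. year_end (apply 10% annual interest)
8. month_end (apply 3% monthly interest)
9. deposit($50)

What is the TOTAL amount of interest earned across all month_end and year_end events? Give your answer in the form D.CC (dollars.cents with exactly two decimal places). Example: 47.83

After 1 (deposit($1000)): balance=$2000.00 total_interest=$0.00
After 2 (month_end (apply 3% monthly interest)): balance=$2060.00 total_interest=$60.00
After 3 (month_end (apply 3% monthly interest)): balance=$2121.80 total_interest=$121.80
After 4 (withdraw($100)): balance=$2021.80 total_interest=$121.80
After 5 (year_end (apply 10% annual interest)): balance=$2223.98 total_interest=$323.98
After 6 (withdraw($200)): balance=$2023.98 total_interest=$323.98
After 7 (year_end (apply 10% annual interest)): balance=$2226.37 total_interest=$526.37
After 8 (month_end (apply 3% monthly interest)): balance=$2293.16 total_interest=$593.16
After 9 (deposit($50)): balance=$2343.16 total_interest=$593.16

Answer: 593.16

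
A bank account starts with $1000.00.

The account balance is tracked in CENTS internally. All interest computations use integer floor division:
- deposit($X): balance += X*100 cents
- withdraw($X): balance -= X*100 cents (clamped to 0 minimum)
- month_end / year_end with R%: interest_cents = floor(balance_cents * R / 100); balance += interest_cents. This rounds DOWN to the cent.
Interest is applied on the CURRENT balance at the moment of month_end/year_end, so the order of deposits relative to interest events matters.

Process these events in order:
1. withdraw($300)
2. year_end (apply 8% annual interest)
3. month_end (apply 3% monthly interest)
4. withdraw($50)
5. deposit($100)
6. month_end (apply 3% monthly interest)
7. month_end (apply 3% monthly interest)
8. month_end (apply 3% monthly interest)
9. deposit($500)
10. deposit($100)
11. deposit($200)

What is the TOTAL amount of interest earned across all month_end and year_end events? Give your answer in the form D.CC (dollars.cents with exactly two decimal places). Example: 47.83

After 1 (withdraw($300)): balance=$700.00 total_interest=$0.00
After 2 (year_end (apply 8% annual interest)): balance=$756.00 total_interest=$56.00
After 3 (month_end (apply 3% monthly interest)): balance=$778.68 total_interest=$78.68
After 4 (withdraw($50)): balance=$728.68 total_interest=$78.68
After 5 (deposit($100)): balance=$828.68 total_interest=$78.68
After 6 (month_end (apply 3% monthly interest)): balance=$853.54 total_interest=$103.54
After 7 (month_end (apply 3% monthly interest)): balance=$879.14 total_interest=$129.14
After 8 (month_end (apply 3% monthly interest)): balance=$905.51 total_interest=$155.51
After 9 (deposit($500)): balance=$1405.51 total_interest=$155.51
After 10 (deposit($100)): balance=$1505.51 total_interest=$155.51
After 11 (deposit($200)): balance=$1705.51 total_interest=$155.51

Answer: 155.51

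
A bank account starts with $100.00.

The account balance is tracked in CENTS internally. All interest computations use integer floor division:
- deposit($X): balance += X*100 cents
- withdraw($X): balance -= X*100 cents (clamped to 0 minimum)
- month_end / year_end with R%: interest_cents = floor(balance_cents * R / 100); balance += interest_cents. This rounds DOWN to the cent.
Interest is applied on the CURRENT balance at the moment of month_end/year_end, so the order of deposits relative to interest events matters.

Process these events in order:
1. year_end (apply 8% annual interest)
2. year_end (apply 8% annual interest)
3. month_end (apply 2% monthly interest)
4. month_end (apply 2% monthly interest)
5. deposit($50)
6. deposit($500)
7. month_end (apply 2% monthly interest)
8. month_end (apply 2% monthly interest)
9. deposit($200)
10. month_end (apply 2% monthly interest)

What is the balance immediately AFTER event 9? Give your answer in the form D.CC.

Answer: 898.45

Derivation:
After 1 (year_end (apply 8% annual interest)): balance=$108.00 total_interest=$8.00
After 2 (year_end (apply 8% annual interest)): balance=$116.64 total_interest=$16.64
After 3 (month_end (apply 2% monthly interest)): balance=$118.97 total_interest=$18.97
After 4 (month_end (apply 2% monthly interest)): balance=$121.34 total_interest=$21.34
After 5 (deposit($50)): balance=$171.34 total_interest=$21.34
After 6 (deposit($500)): balance=$671.34 total_interest=$21.34
After 7 (month_end (apply 2% monthly interest)): balance=$684.76 total_interest=$34.76
After 8 (month_end (apply 2% monthly interest)): balance=$698.45 total_interest=$48.45
After 9 (deposit($200)): balance=$898.45 total_interest=$48.45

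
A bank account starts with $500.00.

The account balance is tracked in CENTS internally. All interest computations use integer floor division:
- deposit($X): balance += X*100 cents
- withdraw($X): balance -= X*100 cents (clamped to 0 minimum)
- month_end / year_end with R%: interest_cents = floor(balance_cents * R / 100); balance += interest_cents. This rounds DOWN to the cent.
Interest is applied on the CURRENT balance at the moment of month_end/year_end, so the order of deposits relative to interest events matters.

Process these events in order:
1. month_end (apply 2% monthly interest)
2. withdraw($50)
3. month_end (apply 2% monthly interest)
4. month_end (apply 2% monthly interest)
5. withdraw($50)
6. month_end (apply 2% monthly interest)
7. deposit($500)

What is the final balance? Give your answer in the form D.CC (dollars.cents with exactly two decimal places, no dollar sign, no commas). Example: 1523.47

Answer: 937.15

Derivation:
After 1 (month_end (apply 2% monthly interest)): balance=$510.00 total_interest=$10.00
After 2 (withdraw($50)): balance=$460.00 total_interest=$10.00
After 3 (month_end (apply 2% monthly interest)): balance=$469.20 total_interest=$19.20
After 4 (month_end (apply 2% monthly interest)): balance=$478.58 total_interest=$28.58
After 5 (withdraw($50)): balance=$428.58 total_interest=$28.58
After 6 (month_end (apply 2% monthly interest)): balance=$437.15 total_interest=$37.15
After 7 (deposit($500)): balance=$937.15 total_interest=$37.15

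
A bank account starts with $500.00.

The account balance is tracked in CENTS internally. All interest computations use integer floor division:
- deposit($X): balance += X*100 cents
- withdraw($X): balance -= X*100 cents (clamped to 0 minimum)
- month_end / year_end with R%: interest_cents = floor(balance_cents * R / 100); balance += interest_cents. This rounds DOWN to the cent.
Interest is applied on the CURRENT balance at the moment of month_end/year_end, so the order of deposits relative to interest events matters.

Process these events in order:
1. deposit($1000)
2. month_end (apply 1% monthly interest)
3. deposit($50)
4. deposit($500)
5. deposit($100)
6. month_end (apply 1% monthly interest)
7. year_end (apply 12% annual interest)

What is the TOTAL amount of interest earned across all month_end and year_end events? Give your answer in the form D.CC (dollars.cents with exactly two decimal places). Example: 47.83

Answer: 299.04

Derivation:
After 1 (deposit($1000)): balance=$1500.00 total_interest=$0.00
After 2 (month_end (apply 1% monthly interest)): balance=$1515.00 total_interest=$15.00
After 3 (deposit($50)): balance=$1565.00 total_interest=$15.00
After 4 (deposit($500)): balance=$2065.00 total_interest=$15.00
After 5 (deposit($100)): balance=$2165.00 total_interest=$15.00
After 6 (month_end (apply 1% monthly interest)): balance=$2186.65 total_interest=$36.65
After 7 (year_end (apply 12% annual interest)): balance=$2449.04 total_interest=$299.04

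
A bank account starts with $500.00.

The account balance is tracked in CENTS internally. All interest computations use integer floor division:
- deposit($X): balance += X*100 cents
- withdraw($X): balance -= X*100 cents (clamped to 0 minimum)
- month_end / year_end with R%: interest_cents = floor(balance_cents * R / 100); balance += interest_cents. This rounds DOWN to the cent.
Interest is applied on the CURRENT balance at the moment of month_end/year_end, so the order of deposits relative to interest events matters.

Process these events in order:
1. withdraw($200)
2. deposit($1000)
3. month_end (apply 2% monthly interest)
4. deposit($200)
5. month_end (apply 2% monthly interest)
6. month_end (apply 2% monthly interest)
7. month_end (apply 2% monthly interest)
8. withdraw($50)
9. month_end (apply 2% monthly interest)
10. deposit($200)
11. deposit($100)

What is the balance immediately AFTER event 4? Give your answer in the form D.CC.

After 1 (withdraw($200)): balance=$300.00 total_interest=$0.00
After 2 (deposit($1000)): balance=$1300.00 total_interest=$0.00
After 3 (month_end (apply 2% monthly interest)): balance=$1326.00 total_interest=$26.00
After 4 (deposit($200)): balance=$1526.00 total_interest=$26.00

Answer: 1526.00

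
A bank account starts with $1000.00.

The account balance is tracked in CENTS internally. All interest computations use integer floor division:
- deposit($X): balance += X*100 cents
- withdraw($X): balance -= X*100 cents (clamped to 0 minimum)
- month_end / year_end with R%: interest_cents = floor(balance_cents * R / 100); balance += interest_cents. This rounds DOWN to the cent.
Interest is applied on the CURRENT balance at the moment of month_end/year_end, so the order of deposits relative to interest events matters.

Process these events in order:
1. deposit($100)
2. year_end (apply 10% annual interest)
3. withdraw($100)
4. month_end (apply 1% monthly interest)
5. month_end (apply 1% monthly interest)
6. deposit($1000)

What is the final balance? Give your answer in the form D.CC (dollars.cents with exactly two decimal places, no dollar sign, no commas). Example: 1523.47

Answer: 2132.31

Derivation:
After 1 (deposit($100)): balance=$1100.00 total_interest=$0.00
After 2 (year_end (apply 10% annual interest)): balance=$1210.00 total_interest=$110.00
After 3 (withdraw($100)): balance=$1110.00 total_interest=$110.00
After 4 (month_end (apply 1% monthly interest)): balance=$1121.10 total_interest=$121.10
After 5 (month_end (apply 1% monthly interest)): balance=$1132.31 total_interest=$132.31
After 6 (deposit($1000)): balance=$2132.31 total_interest=$132.31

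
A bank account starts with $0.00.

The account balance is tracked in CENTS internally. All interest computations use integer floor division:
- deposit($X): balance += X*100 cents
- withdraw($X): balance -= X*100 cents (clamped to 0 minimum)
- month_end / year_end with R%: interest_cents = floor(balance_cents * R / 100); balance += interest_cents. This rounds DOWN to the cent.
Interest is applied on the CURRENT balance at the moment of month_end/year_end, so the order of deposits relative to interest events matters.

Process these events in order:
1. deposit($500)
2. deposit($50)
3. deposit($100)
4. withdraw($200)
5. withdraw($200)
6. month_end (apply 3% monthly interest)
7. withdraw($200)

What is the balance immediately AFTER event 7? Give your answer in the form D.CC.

Answer: 57.50

Derivation:
After 1 (deposit($500)): balance=$500.00 total_interest=$0.00
After 2 (deposit($50)): balance=$550.00 total_interest=$0.00
After 3 (deposit($100)): balance=$650.00 total_interest=$0.00
After 4 (withdraw($200)): balance=$450.00 total_interest=$0.00
After 5 (withdraw($200)): balance=$250.00 total_interest=$0.00
After 6 (month_end (apply 3% monthly interest)): balance=$257.50 total_interest=$7.50
After 7 (withdraw($200)): balance=$57.50 total_interest=$7.50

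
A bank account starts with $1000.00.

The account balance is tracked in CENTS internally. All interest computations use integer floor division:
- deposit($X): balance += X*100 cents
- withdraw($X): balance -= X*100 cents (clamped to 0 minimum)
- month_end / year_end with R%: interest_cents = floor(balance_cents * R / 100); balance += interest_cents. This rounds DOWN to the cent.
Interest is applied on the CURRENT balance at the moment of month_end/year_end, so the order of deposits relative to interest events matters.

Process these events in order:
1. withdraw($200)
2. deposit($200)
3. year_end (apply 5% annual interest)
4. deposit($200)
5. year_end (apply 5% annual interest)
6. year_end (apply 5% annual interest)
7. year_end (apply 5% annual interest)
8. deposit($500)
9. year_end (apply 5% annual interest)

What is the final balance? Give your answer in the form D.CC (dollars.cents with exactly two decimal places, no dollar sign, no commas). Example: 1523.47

Answer: 2044.37

Derivation:
After 1 (withdraw($200)): balance=$800.00 total_interest=$0.00
After 2 (deposit($200)): balance=$1000.00 total_interest=$0.00
After 3 (year_end (apply 5% annual interest)): balance=$1050.00 total_interest=$50.00
After 4 (deposit($200)): balance=$1250.00 total_interest=$50.00
After 5 (year_end (apply 5% annual interest)): balance=$1312.50 total_interest=$112.50
After 6 (year_end (apply 5% annual interest)): balance=$1378.12 total_interest=$178.12
After 7 (year_end (apply 5% annual interest)): balance=$1447.02 total_interest=$247.02
After 8 (deposit($500)): balance=$1947.02 total_interest=$247.02
After 9 (year_end (apply 5% annual interest)): balance=$2044.37 total_interest=$344.37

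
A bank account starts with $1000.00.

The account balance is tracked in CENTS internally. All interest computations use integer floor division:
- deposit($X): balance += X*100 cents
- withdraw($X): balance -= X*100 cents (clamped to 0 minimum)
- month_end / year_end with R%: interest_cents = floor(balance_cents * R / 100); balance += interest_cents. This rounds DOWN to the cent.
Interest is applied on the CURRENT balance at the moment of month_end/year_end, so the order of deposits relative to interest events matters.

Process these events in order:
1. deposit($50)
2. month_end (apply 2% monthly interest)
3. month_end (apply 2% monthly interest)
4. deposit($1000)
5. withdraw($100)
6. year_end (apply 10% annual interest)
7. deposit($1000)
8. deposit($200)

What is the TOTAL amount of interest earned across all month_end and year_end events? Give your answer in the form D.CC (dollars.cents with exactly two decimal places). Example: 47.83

Answer: 241.66

Derivation:
After 1 (deposit($50)): balance=$1050.00 total_interest=$0.00
After 2 (month_end (apply 2% monthly interest)): balance=$1071.00 total_interest=$21.00
After 3 (month_end (apply 2% monthly interest)): balance=$1092.42 total_interest=$42.42
After 4 (deposit($1000)): balance=$2092.42 total_interest=$42.42
After 5 (withdraw($100)): balance=$1992.42 total_interest=$42.42
After 6 (year_end (apply 10% annual interest)): balance=$2191.66 total_interest=$241.66
After 7 (deposit($1000)): balance=$3191.66 total_interest=$241.66
After 8 (deposit($200)): balance=$3391.66 total_interest=$241.66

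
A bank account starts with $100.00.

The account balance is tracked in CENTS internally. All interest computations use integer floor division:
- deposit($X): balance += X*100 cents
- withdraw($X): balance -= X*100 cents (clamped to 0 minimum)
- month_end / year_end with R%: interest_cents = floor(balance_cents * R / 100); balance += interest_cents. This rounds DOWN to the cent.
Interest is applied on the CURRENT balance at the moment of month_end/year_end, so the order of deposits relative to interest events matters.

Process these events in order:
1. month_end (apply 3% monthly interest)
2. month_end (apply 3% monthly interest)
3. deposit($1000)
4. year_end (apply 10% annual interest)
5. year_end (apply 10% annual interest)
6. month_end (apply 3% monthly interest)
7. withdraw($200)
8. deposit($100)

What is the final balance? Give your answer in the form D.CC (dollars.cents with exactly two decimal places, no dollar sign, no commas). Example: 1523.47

After 1 (month_end (apply 3% monthly interest)): balance=$103.00 total_interest=$3.00
After 2 (month_end (apply 3% monthly interest)): balance=$106.09 total_interest=$6.09
After 3 (deposit($1000)): balance=$1106.09 total_interest=$6.09
After 4 (year_end (apply 10% annual interest)): balance=$1216.69 total_interest=$116.69
After 5 (year_end (apply 10% annual interest)): balance=$1338.35 total_interest=$238.35
After 6 (month_end (apply 3% monthly interest)): balance=$1378.50 total_interest=$278.50
After 7 (withdraw($200)): balance=$1178.50 total_interest=$278.50
After 8 (deposit($100)): balance=$1278.50 total_interest=$278.50

Answer: 1278.50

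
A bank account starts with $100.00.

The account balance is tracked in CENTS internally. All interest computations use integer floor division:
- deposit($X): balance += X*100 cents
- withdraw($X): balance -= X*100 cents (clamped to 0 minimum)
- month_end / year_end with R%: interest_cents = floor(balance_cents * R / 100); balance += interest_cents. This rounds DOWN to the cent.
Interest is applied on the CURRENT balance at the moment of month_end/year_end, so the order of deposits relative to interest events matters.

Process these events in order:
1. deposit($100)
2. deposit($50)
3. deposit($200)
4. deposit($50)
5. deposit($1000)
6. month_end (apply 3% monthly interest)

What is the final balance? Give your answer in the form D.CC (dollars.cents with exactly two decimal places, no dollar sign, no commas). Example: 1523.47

After 1 (deposit($100)): balance=$200.00 total_interest=$0.00
After 2 (deposit($50)): balance=$250.00 total_interest=$0.00
After 3 (deposit($200)): balance=$450.00 total_interest=$0.00
After 4 (deposit($50)): balance=$500.00 total_interest=$0.00
After 5 (deposit($1000)): balance=$1500.00 total_interest=$0.00
After 6 (month_end (apply 3% monthly interest)): balance=$1545.00 total_interest=$45.00

Answer: 1545.00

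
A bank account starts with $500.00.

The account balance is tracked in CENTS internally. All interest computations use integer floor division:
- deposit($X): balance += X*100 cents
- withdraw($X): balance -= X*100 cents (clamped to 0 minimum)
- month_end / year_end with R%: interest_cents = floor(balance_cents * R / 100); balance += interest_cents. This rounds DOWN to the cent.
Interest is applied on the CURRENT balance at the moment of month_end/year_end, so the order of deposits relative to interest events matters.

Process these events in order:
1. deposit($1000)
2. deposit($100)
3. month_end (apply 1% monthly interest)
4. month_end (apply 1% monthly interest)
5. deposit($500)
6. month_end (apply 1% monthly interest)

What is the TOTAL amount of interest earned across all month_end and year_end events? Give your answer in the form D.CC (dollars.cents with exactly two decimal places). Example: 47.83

After 1 (deposit($1000)): balance=$1500.00 total_interest=$0.00
After 2 (deposit($100)): balance=$1600.00 total_interest=$0.00
After 3 (month_end (apply 1% monthly interest)): balance=$1616.00 total_interest=$16.00
After 4 (month_end (apply 1% monthly interest)): balance=$1632.16 total_interest=$32.16
After 5 (deposit($500)): balance=$2132.16 total_interest=$32.16
After 6 (month_end (apply 1% monthly interest)): balance=$2153.48 total_interest=$53.48

Answer: 53.48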